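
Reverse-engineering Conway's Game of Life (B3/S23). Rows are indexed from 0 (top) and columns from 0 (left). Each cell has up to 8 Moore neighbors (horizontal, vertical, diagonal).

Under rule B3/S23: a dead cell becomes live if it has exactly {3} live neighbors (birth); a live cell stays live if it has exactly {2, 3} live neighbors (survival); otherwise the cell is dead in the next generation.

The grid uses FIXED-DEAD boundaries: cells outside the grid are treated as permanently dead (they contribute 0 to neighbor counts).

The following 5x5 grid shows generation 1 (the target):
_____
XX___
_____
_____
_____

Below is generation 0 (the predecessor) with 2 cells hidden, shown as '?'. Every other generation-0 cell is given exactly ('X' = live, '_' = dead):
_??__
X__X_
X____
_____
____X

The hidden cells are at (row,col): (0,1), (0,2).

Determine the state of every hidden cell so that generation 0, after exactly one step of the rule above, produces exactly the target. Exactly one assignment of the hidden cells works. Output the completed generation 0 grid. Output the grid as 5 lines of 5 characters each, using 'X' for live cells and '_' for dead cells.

Answer: _X___
X__X_
X____
_____
____X

Derivation:
Hidden generation-0 cells (in order): (0,1), (0,2).
A hidden cell only influences target cells in its own 3x3 neighborhood. Try each of the 2^2 = 4 assignments, step the completed generation 0 forward once under B3/S23, and compare with the target:
  (0,1)=_ (0,2)=_ -> step gives (1,0)='_' but target has 'X' -> reject
  (0,1)=_ (0,2)=X -> step gives (1,0)='_' but target has 'X' -> reject
  (0,1)=X (0,2)=_ -> step reproduces the target at every cell -> ACCEPT
  (0,1)=X (0,2)=X -> step gives (0,1)='X' but target has '_' -> reject
Unique solution: (0,1)=live, (0,2)=dead.
Check: live-neighbor counts of every cell in the completed generation 0:
21211
23201
12111
11011
00010
Applying B3/S23 to generation 0 with these counts gives:
_____
XX___
_____
_____
_____
which matches the target exactly.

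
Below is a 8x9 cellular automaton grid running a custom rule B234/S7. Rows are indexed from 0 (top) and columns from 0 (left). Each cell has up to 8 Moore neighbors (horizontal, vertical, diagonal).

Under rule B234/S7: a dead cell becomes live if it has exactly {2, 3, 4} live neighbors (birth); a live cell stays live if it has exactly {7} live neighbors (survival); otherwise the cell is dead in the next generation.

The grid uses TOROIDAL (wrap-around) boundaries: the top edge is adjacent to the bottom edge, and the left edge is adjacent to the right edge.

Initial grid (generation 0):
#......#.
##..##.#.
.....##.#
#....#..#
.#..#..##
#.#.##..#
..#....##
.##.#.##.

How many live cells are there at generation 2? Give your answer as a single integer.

Answer: 33

Derivation:
Simulating step by step:
Generation 0 (given above): 30 live cells
Generation 1: 24 live cells
..####...
.........
.#..#..#.
.#..#.#..
..##.##..
.#.#..#..
#...###..
#..#.#...
Generation 2: 33 live cells
.#....#..
.######..
#.##.##..
#.##...#.
##..#..#.
#.#....#.
.###...##
.##...#.#
Population at generation 2: 33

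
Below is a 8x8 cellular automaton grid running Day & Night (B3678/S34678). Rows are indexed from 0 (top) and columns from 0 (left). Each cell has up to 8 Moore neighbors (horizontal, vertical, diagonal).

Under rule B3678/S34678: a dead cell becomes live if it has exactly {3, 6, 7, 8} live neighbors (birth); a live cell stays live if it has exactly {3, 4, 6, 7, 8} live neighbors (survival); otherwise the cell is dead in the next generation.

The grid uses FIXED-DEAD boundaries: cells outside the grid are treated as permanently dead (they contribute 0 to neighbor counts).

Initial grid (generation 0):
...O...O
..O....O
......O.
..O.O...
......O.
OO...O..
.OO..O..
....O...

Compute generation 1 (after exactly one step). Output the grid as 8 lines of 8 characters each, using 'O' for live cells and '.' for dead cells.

Simulating step by step:
Generation 0 (given above): 15 live cells
Generation 1: 11 live cells
(generation 1 grid is the final answer)

Answer: ........
......O.
...O....
.....O..
.O...O..
.OO...O.
OO..O...
........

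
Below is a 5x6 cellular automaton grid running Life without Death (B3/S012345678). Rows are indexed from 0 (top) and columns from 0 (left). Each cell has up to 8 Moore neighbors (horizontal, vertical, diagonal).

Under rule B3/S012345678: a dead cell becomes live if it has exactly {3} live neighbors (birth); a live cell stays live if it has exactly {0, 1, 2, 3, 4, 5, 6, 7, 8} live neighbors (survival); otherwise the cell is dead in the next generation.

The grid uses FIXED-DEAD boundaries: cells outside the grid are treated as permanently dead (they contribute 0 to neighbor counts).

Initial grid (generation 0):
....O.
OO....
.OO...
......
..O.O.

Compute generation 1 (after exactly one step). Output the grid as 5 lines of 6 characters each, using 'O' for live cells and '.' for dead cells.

Answer: ....O.
OOO...
OOO...
.OOO..
..O.O.

Derivation:
Simulating step by step:
Generation 0 (given above): 7 live cells
Generation 1: 12 live cells
(generation 1 grid is the final answer)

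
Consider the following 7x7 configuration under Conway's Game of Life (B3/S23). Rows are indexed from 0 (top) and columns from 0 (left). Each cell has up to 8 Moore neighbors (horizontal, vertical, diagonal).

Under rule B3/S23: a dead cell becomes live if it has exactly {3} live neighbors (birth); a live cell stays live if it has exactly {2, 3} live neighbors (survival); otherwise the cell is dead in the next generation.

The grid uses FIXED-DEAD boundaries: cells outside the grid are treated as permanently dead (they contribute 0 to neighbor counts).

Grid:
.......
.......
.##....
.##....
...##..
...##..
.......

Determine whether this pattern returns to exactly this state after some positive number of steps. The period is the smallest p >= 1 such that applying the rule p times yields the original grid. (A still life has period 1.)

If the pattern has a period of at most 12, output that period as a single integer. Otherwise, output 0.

Answer: 2

Derivation:
Simulating and comparing each generation to the original:
Gen 0 (original, given above): 8 live cells
Gen 1: 6 live cells, differs from original
Gen 2: 8 live cells, MATCHES original -> period = 2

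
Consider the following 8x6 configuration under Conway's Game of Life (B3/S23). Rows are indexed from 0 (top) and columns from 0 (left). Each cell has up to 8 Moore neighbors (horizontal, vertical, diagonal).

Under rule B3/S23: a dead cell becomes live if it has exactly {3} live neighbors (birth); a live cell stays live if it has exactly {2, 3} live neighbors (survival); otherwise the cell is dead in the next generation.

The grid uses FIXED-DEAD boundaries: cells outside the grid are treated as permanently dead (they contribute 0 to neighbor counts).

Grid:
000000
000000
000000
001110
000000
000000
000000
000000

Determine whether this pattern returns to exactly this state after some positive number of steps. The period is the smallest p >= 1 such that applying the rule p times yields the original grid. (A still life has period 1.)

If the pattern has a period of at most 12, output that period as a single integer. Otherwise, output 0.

Answer: 2

Derivation:
Simulating and comparing each generation to the original:
Gen 0 (original, given above): 3 live cells
Gen 1: 3 live cells, differs from original
Gen 2: 3 live cells, MATCHES original -> period = 2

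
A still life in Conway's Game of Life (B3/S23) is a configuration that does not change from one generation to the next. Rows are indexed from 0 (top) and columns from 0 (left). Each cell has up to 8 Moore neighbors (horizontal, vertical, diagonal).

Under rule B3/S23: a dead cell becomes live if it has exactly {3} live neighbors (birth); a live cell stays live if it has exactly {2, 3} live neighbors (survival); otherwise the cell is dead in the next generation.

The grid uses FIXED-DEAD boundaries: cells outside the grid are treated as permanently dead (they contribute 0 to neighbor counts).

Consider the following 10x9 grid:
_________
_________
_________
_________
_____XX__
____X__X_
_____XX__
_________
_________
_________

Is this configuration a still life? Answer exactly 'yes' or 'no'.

Answer: yes

Derivation:
Compute generation 1 and compare to generation 0 (given above):
Generation 1:
_________
_________
_________
_________
_____XX__
____X__X_
_____XX__
_________
_________
_________
The grids are IDENTICAL -> still life.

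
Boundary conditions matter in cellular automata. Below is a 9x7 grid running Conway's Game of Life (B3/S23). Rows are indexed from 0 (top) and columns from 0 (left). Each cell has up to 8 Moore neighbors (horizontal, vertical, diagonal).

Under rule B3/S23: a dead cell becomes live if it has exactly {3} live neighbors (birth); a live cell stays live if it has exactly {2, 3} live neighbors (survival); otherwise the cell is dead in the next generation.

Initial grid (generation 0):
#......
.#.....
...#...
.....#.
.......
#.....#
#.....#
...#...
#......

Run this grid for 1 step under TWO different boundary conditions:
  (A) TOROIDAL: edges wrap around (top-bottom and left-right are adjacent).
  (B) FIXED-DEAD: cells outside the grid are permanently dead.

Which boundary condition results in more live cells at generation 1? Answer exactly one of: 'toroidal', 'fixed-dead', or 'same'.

Under TOROIDAL boundary, generation 1:
##.....
.......
.......
.......
......#
#.....#
#.....#
#.....#
.......
Population = 9

Under FIXED-DEAD boundary, generation 1:
.......
.......
.......
.......
.......
.......
.......
.......
.......
Population = 0

Comparison: toroidal=9, fixed-dead=0 -> toroidal

Answer: toroidal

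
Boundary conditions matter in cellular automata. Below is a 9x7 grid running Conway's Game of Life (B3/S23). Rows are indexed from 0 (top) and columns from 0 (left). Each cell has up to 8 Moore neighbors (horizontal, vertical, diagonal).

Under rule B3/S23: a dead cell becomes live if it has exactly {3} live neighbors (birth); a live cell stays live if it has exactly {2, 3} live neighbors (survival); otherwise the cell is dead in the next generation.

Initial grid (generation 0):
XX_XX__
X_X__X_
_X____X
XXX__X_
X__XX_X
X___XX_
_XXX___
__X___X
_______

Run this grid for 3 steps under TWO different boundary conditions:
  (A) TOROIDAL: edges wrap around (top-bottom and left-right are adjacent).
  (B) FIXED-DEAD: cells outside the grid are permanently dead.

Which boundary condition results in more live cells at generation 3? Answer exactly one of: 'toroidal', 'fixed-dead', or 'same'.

Under TOROIDAL boundary, generation 3:
X_____X
X_____X
______X
XXX__X_
XXX_XX_
XX__XX_
____XX_
_____XX
_____XX
Population = 24

Under FIXED-DEAD boundary, generation 3:
_______
_______
_______
_X_____
_____XX
X____XX
XX___XX
_X_____
_______
Population = 11

Comparison: toroidal=24, fixed-dead=11 -> toroidal

Answer: toroidal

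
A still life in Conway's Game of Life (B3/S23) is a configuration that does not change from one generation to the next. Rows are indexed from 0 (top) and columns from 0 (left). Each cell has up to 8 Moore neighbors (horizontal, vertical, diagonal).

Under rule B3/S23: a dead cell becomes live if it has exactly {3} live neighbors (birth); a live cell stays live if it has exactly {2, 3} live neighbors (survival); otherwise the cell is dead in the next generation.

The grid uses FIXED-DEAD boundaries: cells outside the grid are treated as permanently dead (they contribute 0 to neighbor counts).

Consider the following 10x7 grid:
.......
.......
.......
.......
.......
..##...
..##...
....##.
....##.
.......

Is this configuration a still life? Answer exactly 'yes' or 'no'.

Answer: no

Derivation:
Compute generation 1 and compare to generation 0 (given above):
Generation 1:
.......
.......
.......
.......
.......
..##...
..#....
.....#.
....##.
.......
Cell (6,3) differs: gen0=1 vs gen1=0 -> NOT a still life.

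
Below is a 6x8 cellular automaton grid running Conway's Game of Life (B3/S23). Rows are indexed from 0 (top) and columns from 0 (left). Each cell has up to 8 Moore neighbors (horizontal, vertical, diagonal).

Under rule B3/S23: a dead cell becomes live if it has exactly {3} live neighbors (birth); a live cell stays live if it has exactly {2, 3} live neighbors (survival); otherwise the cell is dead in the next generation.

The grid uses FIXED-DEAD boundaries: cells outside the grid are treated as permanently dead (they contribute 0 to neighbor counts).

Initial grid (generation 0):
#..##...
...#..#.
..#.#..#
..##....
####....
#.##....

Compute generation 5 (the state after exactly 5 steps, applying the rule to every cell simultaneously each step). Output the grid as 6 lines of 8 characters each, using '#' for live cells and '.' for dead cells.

Answer: ....#...
....#...
........
....#...
...###..
........

Derivation:
Simulating step by step:
Generation 0 (given above): 17 live cells
Generation 1: 11 live cells
...##...
..#..#..
..#.#...
....#...
#...#...
#..#....
Generation 2: 10 live cells
...##...
..#..#..
....##..
....##..
...##...
........
Generation 3: 8 live cells
...##...
.....#..
...#..#.
........
...###..
........
Generation 4: 7 live cells
....#...
...#.#..
........
...#.#..
....#...
....#...
Generation 5: 6 live cells
(generation 5 grid is the final answer)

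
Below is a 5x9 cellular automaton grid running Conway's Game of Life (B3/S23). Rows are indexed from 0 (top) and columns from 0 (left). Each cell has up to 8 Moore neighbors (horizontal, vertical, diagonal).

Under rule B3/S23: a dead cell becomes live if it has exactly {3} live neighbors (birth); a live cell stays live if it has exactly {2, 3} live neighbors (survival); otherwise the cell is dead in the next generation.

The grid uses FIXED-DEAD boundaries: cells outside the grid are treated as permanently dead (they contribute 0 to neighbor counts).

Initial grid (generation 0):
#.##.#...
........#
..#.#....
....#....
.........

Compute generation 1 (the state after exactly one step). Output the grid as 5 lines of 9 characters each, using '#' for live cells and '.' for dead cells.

Answer: .........
.##.#....
...#.....
...#.....
.........

Derivation:
Simulating step by step:
Generation 0 (given above): 8 live cells
Generation 1: 5 live cells
(generation 1 grid is the final answer)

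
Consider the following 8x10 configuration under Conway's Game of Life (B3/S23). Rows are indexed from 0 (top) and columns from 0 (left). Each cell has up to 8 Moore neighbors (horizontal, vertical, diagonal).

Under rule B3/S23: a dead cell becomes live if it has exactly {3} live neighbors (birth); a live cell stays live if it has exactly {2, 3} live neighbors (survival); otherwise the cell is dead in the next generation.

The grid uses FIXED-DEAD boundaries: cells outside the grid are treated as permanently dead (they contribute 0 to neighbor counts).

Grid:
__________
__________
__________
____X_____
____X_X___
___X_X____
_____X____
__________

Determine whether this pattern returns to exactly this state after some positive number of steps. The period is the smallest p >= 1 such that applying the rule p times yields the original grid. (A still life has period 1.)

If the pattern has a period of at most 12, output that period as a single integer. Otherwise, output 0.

Simulating and comparing each generation to the original:
Gen 0 (original, given above): 6 live cells
Gen 1: 6 live cells, differs from original
Gen 2: 6 live cells, MATCHES original -> period = 2

Answer: 2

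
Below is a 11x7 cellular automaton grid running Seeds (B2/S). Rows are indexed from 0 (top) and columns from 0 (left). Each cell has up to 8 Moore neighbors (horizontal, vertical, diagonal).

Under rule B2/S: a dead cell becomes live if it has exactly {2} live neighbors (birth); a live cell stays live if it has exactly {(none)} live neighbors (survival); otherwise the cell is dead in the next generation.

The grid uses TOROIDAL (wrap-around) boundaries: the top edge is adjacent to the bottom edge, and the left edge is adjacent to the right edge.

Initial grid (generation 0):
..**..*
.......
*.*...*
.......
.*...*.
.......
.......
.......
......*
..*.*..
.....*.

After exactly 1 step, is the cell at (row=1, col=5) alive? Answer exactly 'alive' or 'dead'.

Simulating step by step:
Generation 0 (given above): 12 live cells
Generation 1: 12 live cells
....**.
.....*.
.*.....
..*..*.
.......
.......
.......
.......
...*.*.
...*..*
.*....*

Cell (1,5) at generation 1: 1 -> alive

Answer: alive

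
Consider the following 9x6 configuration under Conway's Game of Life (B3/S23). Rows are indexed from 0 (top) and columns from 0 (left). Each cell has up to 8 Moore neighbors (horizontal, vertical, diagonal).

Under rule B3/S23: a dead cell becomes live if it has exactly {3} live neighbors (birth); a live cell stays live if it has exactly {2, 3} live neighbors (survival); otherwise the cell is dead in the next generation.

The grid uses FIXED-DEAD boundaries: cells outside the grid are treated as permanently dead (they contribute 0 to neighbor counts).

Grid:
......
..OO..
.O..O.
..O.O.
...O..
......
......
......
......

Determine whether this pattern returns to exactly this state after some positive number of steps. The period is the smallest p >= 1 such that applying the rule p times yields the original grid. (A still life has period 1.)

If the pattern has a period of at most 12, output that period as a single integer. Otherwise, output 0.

Answer: 1

Derivation:
Simulating and comparing each generation to the original:
Gen 0 (original, given above): 7 live cells
Gen 1: 7 live cells, MATCHES original -> period = 1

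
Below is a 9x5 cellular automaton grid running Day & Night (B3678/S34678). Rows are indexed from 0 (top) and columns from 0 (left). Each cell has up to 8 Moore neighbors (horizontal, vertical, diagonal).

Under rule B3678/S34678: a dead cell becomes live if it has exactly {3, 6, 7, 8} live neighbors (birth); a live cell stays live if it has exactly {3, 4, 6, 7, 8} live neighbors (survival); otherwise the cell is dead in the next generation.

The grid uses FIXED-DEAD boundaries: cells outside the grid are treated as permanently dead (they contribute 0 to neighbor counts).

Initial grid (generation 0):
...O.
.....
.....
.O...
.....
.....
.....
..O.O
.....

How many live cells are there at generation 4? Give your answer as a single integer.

Answer: 0

Derivation:
Simulating step by step:
Generation 0 (given above): 4 live cells
Generation 1: 0 live cells
.....
.....
.....
.....
.....
.....
.....
.....
.....
Generation 2: 0 live cells
.....
.....
.....
.....
.....
.....
.....
.....
.....
Generation 3: 0 live cells
.....
.....
.....
.....
.....
.....
.....
.....
.....
Generation 4: 0 live cells
.....
.....
.....
.....
.....
.....
.....
.....
.....
Population at generation 4: 0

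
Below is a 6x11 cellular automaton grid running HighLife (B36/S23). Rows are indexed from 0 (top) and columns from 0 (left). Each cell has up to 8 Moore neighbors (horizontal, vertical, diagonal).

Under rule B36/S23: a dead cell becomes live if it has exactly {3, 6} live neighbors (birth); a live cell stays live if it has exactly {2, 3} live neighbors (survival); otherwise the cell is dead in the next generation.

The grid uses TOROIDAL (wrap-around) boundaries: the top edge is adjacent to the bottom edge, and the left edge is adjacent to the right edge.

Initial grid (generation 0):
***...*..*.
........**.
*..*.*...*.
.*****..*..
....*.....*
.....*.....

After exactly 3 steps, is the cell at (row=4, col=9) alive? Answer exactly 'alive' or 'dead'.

Answer: alive

Derivation:
Simulating step by step:
Generation 0 (given above): 20 live cells
Generation 1: 24 live cells
.*......***
*.*.....**.
.*.*.*...**
***..*...**
..*........
**...*....*
Generation 2: 18 live cells
*.*.....*..
..*.......*
*..**......
...**....*.
***......*.
.**.......*
Generation 3: 18 live cells
*.**.....**
*.*.......*
..*.*.....*
*...*......
*........*.
...*.....**

Cell (4,9) at generation 3: 1 -> alive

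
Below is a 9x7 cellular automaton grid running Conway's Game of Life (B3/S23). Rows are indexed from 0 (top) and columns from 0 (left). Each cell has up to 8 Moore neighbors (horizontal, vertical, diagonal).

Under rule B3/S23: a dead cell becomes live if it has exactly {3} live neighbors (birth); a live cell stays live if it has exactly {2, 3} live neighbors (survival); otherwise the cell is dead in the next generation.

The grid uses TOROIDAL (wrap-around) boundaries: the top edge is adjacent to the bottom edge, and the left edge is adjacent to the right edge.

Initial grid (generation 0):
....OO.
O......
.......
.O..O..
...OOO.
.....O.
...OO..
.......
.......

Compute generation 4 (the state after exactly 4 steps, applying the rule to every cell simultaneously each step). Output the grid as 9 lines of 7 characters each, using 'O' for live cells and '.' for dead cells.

Answer: .......
.......
....OO.
......O
O......
....O.O
.....O.
.......
.......

Derivation:
Simulating step by step:
Generation 0 (given above): 11 live cells
Generation 1: 7 live cells
.......
.......
.......
...OOO.
...O.O.
.....O.
....O..
.......
.......
Generation 2: 7 live cells
.......
.......
....O..
...O.O.
...O.OO
.....O.
.......
.......
.......
Generation 3: 9 live cells
.......
.......
....O..
...O.OO
.....OO
....OOO
.......
.......
.......
Generation 4: 7 live cells
(generation 4 grid is the final answer)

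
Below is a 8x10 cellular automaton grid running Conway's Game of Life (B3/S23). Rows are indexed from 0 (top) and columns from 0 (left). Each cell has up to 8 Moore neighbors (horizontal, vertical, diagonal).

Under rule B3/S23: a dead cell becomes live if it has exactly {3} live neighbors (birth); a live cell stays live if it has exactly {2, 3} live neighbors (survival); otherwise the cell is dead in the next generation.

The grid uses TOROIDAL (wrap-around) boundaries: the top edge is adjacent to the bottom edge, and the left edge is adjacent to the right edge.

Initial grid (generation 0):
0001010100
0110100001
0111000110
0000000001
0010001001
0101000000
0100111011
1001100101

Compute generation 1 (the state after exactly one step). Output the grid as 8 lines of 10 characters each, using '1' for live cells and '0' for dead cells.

Simulating step by step:
Generation 0 (given above): 29 live cells
Generation 1: 38 live cells
(generation 1 grid is the final answer)

Answer: 0100011001
1100101100
0101000011
1101000101
1010000000
0101101111
0100011111
1011000101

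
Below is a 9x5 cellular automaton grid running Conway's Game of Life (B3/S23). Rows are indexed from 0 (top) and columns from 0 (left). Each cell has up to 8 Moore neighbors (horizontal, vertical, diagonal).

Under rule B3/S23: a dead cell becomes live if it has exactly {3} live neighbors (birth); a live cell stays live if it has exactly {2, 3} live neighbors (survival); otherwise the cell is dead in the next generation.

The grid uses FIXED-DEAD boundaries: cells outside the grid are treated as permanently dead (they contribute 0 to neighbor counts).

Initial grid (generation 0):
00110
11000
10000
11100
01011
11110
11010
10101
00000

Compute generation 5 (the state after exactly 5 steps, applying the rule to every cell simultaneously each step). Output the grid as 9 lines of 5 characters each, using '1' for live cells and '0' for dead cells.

Simulating step by step:
Generation 0 (given above): 21 live cells
Generation 1: 14 live cells
01100
11100
00100
10110
00001
00000
00001
10110
00000
Generation 2: 11 live cells
10100
10010
10000
01110
00010
00000
00010
00010
00000
Generation 3: 8 live cells
01000
10000
10010
01110
00010
00000
00000
00000
00000
Generation 4: 8 live cells
00000
11000
10010
01011
00010
00000
00000
00000
00000
Generation 5: 10 live cells
(generation 5 grid is the final answer)

Answer: 00000
11000
10011
00011
00111
00000
00000
00000
00000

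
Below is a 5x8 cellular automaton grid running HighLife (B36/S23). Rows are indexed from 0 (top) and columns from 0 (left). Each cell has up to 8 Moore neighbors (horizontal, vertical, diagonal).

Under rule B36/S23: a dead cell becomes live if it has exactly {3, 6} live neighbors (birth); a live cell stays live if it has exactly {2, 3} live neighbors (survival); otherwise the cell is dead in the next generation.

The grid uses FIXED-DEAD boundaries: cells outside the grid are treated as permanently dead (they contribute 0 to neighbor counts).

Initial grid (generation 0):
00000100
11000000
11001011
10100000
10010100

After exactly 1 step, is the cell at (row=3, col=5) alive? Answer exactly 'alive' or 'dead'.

Simulating step by step:
Generation 0 (given above): 13 live cells
Generation 1: 12 live cells
00000000
11000110
00100000
10111110
01000000

Cell (3,5) at generation 1: 1 -> alive

Answer: alive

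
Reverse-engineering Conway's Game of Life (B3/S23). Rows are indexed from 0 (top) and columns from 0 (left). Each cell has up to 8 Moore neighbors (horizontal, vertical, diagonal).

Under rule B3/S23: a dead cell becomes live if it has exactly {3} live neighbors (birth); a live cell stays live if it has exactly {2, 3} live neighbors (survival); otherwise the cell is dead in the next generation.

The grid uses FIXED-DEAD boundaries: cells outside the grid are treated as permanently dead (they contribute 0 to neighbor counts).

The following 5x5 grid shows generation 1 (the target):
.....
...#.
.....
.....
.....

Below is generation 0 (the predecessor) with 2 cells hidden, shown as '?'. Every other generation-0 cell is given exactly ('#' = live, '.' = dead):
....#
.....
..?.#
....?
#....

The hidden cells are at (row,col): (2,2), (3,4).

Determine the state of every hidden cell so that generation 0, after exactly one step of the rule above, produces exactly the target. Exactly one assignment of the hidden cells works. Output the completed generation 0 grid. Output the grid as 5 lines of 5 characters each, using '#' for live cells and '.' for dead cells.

Answer: ....#
.....
..#.#
.....
#....

Derivation:
Hidden generation-0 cells (in order): (2,2), (3,4).
A hidden cell only influences target cells in its own 3x3 neighborhood. Try each of the 2^2 = 4 assignments, step the completed generation 0 forward once under B3/S23, and compare with the target:
  (2,2)=. (3,4)=. -> step gives (1,3)='.' but target has '#' -> reject
  (2,2)=. (3,4)=# -> step gives (1,3)='.' but target has '#' -> reject
  (2,2)=# (3,4)=. -> step reproduces the target at every cell -> ACCEPT
  (2,2)=# (3,4)=# -> step gives (2,3)='#' but target has '.' -> reject
Unique solution: (2,2)=live, (3,4)=dead.
Check: live-neighbor counts of every cell in the completed generation 0:
00010
01132
01020
12121
01000
Applying B3/S23 to generation 0 with these counts gives:
.....
...#.
.....
.....
.....
which matches the target exactly.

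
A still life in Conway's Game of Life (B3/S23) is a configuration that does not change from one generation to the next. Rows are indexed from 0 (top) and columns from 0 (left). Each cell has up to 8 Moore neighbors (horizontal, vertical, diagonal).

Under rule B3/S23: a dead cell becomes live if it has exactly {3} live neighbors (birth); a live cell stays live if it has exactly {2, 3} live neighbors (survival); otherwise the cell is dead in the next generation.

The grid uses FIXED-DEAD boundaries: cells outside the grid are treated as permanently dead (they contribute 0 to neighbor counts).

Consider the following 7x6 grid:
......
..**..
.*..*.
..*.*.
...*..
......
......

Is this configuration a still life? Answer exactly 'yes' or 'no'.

Answer: yes

Derivation:
Compute generation 1 and compare to generation 0 (given above):
Generation 1:
......
..**..
.*..*.
..*.*.
...*..
......
......
The grids are IDENTICAL -> still life.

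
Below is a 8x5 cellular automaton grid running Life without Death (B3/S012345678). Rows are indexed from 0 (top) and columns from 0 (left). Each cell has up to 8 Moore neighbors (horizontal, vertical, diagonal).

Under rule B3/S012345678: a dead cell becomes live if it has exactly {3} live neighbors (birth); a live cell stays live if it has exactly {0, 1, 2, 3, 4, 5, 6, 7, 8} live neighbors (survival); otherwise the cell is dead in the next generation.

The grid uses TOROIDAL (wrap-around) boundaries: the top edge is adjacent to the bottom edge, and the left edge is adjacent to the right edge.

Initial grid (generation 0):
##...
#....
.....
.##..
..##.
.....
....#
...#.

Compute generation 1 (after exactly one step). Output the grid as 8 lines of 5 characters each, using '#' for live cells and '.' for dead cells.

Answer: ##..#
##...
.#...
.###.
.###.
...#.
....#
#..##

Derivation:
Simulating step by step:
Generation 0 (given above): 9 live cells
Generation 1: 17 live cells
(generation 1 grid is the final answer)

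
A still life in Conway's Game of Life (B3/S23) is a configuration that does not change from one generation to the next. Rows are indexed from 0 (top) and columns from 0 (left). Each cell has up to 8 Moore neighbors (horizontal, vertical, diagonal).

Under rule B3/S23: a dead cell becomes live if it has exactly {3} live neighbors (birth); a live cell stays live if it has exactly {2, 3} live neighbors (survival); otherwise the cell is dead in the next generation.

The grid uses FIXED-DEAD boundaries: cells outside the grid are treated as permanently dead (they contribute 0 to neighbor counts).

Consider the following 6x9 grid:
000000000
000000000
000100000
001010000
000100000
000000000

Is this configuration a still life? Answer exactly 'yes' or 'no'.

Answer: yes

Derivation:
Compute generation 1 and compare to generation 0 (given above):
Generation 1:
000000000
000000000
000100000
001010000
000100000
000000000
The grids are IDENTICAL -> still life.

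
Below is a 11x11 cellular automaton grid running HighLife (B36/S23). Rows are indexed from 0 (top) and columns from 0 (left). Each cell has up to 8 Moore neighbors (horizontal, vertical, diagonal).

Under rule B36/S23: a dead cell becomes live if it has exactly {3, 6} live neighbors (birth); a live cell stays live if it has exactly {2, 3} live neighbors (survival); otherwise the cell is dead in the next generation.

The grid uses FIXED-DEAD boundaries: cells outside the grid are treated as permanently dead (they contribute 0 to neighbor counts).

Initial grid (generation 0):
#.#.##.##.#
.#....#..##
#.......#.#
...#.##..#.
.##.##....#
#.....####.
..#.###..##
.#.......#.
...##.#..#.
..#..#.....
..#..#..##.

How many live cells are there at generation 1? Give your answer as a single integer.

Answer: 49

Derivation:
Simulating step by step:
Generation 0 (given above): 46 live cells
Generation 1: 49 live cells
.#...####.#
##...##...#
.....####.#
.###.##..##
.####.....#
..#..#.##..
.#...##...#
..#...#.##.
..####.....
..#..##.##.
...........
Population at generation 1: 49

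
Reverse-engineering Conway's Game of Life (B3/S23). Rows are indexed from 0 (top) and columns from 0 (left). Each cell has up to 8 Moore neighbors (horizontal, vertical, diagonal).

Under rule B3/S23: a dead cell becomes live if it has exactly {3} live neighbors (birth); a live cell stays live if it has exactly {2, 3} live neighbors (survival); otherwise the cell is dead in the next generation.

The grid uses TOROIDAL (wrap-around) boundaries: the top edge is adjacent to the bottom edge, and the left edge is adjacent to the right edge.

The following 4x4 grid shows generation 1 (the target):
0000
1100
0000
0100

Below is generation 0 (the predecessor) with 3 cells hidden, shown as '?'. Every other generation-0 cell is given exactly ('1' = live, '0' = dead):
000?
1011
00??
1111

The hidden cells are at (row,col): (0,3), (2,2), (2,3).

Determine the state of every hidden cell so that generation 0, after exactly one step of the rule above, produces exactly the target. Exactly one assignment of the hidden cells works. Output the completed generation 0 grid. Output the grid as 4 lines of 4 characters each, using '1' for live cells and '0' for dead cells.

Answer: 0001
1011
0011
1111

Derivation:
Hidden generation-0 cells (in order): (0,3), (2,2), (2,3).
A hidden cell only influences target cells in its own 3x3 neighborhood. Try each of the 2^3 = 8 assignments, step the completed generation 0 forward once under B3/S23, and compare with the target:
  (0,3)=0 (2,2)=0 (2,3)=0 -> step gives (1,0)='0' but target has '1' -> reject
  (0,3)=0 (2,2)=0 (2,3)=1 -> step gives (1,1)='0' but target has '1' -> reject
  (0,3)=0 (2,2)=1 (2,3)=0 -> step gives (1,0)='0' but target has '1' -> reject
  (0,3)=0 (2,2)=1 (2,3)=1 -> step gives (1,2)='1' but target has '0' -> reject
  (0,3)=1 (2,2)=0 (2,3)=0 -> step gives (1,1)='0' but target has '1' -> reject
  (0,3)=1 (2,2)=0 (2,3)=1 -> step gives (1,1)='0' but target has '1' -> reject
  (0,3)=1 (2,2)=1 (2,3)=0 -> step gives (1,2)='1' but target has '0' -> reject
  (0,3)=1 (2,2)=1 (2,3)=1 -> step reproduces the target at every cell -> ACCEPT
Unique solution: (0,3)=live, (2,2)=live, (2,3)=live.
Check: live-neighbor counts of every cell in the completed generation 0:
6566
3345
6667
4355
Applying B3/S23 to generation 0 with these counts gives:
0000
1100
0000
0100
which matches the target exactly.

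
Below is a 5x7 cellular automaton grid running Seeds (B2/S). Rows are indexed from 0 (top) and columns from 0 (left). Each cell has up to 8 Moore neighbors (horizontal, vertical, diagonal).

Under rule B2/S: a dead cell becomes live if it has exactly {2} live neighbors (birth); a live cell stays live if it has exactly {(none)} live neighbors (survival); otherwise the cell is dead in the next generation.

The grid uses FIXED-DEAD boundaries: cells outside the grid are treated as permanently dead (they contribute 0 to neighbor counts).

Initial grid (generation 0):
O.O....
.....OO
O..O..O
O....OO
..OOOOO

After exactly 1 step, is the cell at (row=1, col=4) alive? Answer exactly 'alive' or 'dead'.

Simulating step by step:
Generation 0 (given above): 15 live cells
Generation 1: 9 live cells
.O...OO
O.OOO..
.O.....
.......
.O.....

Cell (1,4) at generation 1: 1 -> alive

Answer: alive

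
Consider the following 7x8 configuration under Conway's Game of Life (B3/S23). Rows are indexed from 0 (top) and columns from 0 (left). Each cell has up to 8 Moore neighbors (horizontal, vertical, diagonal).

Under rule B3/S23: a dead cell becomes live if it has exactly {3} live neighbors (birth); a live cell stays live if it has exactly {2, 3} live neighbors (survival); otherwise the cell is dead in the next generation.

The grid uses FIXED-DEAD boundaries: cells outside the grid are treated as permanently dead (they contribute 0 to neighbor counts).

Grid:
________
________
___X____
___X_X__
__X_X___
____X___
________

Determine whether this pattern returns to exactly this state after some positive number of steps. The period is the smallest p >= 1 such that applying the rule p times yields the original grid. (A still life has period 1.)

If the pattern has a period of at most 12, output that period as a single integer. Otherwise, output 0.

Answer: 2

Derivation:
Simulating and comparing each generation to the original:
Gen 0 (original, given above): 6 live cells
Gen 1: 6 live cells, differs from original
Gen 2: 6 live cells, MATCHES original -> period = 2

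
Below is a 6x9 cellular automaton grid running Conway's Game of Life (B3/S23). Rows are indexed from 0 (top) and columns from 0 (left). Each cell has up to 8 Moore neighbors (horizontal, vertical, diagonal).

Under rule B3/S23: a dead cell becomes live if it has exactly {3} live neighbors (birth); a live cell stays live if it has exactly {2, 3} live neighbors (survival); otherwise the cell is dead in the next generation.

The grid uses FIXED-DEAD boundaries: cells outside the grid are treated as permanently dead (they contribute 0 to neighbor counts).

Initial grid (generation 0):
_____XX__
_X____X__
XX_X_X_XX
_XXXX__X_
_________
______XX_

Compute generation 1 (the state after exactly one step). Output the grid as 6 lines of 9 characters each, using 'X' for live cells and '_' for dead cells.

Simulating step by step:
Generation 0 (given above): 17 live cells
Generation 1: 22 live cells
(generation 1 grid is the final answer)

Answer: _____XX__
XXX_X____
X__X_X_XX
XX_XX_XXX
__XX__XX_
_________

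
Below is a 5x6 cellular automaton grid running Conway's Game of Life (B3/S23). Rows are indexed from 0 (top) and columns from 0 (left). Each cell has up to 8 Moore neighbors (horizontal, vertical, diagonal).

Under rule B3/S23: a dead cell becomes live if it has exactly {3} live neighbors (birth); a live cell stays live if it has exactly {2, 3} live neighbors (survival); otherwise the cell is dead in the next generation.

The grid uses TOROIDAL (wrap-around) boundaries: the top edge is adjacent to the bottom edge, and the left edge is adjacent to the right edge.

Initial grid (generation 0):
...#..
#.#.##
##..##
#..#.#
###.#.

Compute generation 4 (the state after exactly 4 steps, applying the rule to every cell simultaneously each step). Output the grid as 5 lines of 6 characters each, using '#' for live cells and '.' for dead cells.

Simulating step by step:
Generation 0 (given above): 16 live cells
Generation 1: 7 live cells
......
..#...
..#...
...#..
###.#.
Generation 2: 8 live cells
..##..
......
..##..
...#..
.###..
Generation 3: 8 live cells
.#.#..
......
..##..
.#..#.
.#..#.
Generation 4: 10 live cells
(generation 4 grid is the final answer)

Answer: ..#...
...#..
..##..
.#..#.
##.##.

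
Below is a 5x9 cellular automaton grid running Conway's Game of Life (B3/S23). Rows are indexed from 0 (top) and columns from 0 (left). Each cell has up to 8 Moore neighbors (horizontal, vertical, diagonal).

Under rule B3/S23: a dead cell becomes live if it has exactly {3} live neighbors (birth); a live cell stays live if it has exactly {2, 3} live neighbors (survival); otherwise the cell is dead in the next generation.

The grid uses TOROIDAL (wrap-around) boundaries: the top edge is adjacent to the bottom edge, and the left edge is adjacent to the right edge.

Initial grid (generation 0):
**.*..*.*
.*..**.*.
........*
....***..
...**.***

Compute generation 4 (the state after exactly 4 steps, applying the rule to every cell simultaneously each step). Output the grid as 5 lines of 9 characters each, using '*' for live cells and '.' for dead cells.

Simulating step by step:
Generation 0 (given above): 18 live cells
Generation 1: 16 live cells
.*.*.....
.**.****.
.......*.
...**.*.*
..**....*
Generation 2: 20 live cells
**...***.
.*******.
..*.....*
..***...*
*......*.
Generation 3: 19 live cells
*..*.....
...**....
*.....*.*
****...**
*.****.*.
Generation 4: 11 live cells
(generation 4 grid is the final answer)

Answer: .*...*..*
*..**...*
....*....
.....*...
......**.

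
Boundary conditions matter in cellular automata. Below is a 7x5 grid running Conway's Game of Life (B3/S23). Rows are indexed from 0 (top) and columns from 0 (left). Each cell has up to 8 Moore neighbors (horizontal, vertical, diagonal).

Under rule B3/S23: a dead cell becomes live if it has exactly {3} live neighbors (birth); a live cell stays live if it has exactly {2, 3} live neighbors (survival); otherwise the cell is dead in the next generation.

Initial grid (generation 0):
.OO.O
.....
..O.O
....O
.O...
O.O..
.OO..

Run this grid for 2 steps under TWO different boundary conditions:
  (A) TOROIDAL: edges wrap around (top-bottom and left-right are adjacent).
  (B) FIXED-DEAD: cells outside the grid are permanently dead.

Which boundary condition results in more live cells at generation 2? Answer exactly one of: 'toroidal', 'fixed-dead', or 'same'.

Under TOROIDAL boundary, generation 2:
O..OO
O....
O..O.
OOO..
O.O..
O....
O..OO
Population = 15

Under FIXED-DEAD boundary, generation 2:
.....
..O..
...O.
..O..
.OO..
O.O..
.OO..
Population = 9

Comparison: toroidal=15, fixed-dead=9 -> toroidal

Answer: toroidal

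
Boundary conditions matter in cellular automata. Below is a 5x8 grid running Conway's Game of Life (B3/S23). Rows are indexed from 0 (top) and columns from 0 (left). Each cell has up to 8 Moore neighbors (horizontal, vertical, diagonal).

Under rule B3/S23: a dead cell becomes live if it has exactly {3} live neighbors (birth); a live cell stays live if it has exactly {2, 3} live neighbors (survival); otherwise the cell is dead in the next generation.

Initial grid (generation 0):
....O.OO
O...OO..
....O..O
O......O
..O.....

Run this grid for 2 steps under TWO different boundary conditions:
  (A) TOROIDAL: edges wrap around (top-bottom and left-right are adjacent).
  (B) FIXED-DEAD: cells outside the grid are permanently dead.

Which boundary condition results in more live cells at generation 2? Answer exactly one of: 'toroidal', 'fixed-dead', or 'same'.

Answer: toroidal

Derivation:
Under TOROIDAL boundary, generation 2:
O..OO.O.
O.......
...OOOO.
O.......
O....OO.
Population = 13

Under FIXED-DEAD boundary, generation 2:
...OOO..
...O...O
...OOOO.
.....O..
........
Population = 10

Comparison: toroidal=13, fixed-dead=10 -> toroidal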